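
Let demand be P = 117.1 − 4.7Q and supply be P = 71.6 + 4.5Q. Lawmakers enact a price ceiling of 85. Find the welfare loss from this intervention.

17.81

Competitive equilibrium: 117.1 − 4.7Q = 71.6 + 4.5Q → Q* = 4.9457, P* = 93.8554.
At the ceiling P = 85, quantity supplied = (85 − 71.6)/4.5 = 2.9778.
Willingness to pay at Q' = 2.9778: 117.1 − 4.7·2.9778 = 103.1043.
ΔQ = 4.9457 − 2.9778 = 1.9679; wedge = 103.1043 − 85 = 18.1043.
Welfare loss = ½ × 1.9679 × 18.1043 = 17.81.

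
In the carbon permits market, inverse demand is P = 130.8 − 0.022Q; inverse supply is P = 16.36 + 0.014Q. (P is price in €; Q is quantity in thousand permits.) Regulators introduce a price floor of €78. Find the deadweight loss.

Competitive equilibrium: 130.8 − 0.022Q = 16.36 + 0.014Q → Q* = 3178.8889, P* = 60.8644.
At the floor P = 78, quantity demanded = (130.8 − 78)/0.022 = 2400.
Sellers' marginal cost at Q' = 2400: 16.36 + 0.014·2400 = 49.96.
ΔQ = 3178.8889 − 2400 = 778.8889; wedge = 78 − 49.96 = 28.04.
DWL = ½ × 778.8889 × 28.04 = €10920.02 thousand.

€10920.02 thousand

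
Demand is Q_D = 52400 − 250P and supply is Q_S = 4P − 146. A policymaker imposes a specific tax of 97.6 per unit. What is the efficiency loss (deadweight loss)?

18751.50

In inverse form: demand P = 209.6 − 0.004Q, supply P = 36.5 + 0.25Q.
Competitive equilibrium: 209.6 − 0.004Q = 36.5 + 0.25Q → Q* = 681.4961, P* = 206.874.
With the tax, the buyer price exceeds the seller price by 97.6: (209.6 − 0.004Q) − (36.5 + 0.25Q) = 97.6 → Q' = 297.2441.
ΔQ = 681.4961 − 297.2441 = 384.252; the wedge equals the tax, 97.6.
DWL = ½ × 384.252 × 97.6 = 18751.50.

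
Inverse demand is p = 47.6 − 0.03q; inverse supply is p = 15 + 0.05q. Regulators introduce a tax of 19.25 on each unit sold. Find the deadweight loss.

Competitive equilibrium: 47.6 − 0.03q = 15 + 0.05q → q* = 407.5, p* = 35.375.
With the tax, the buyer price exceeds the seller price by 19.25: (47.6 − 0.03q) − (15 + 0.05q) = 19.25 → q' = 166.875.
Δq = 407.5 − 166.875 = 240.625; the wedge equals the tax, 19.25.
DWL = ½ × 240.625 × 19.25 = 2316.02.

2316.02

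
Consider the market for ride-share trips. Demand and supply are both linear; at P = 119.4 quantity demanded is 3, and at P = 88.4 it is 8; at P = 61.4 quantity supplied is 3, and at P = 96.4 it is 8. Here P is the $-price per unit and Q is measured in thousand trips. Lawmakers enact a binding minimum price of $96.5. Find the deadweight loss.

Demand slope = (88.4 − 119.4)/(8 − 3) = −6.2, so P = 138 − 6.2Q.
Supply slope = (96.4 − 61.4)/(8 − 3) = 7, so P = 40.4 + 7Q.
Competitive equilibrium: 138 − 6.2Q = 40.4 + 7Q → Q* = 7.3939, P* = 92.1576.
At the floor P = 96.5, quantity demanded = (138 − 96.5)/6.2 = 6.6935.
Sellers' marginal cost at Q' = 6.6935: 40.4 + 7·6.6935 = 87.2545.
ΔQ = 7.3939 − 6.6935 = 0.7004; wedge = 96.5 − 87.2545 = 9.2455.
Deadweight loss = ½ × 0.7004 × 9.2455 = $3.24 thousand.

$3.24 thousand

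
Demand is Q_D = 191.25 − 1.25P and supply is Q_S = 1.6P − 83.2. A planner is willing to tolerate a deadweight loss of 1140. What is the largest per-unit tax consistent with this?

In inverse form: demand P = 153 − 0.8Q, supply P = 52 + 0.625Q.
Competitive equilibrium: 153 − 0.8Q = 52 + 0.625Q → Q* = 70.8772, P* = 96.2982.
A tax t gives ΔQ = t/1.425 and wedge t, so DWL = t²/2.85.
t²/2.85 = 1140 → t² = 3249 → t = 57.

57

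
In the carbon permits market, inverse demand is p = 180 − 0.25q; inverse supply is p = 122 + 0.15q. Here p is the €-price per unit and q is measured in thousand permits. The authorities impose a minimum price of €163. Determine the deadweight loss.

Competitive equilibrium: 180 − 0.25q = 122 + 0.15q → q* = 145, p* = 143.75.
At the floor p = 163, quantity demanded = (180 − 163)/0.25 = 68.
Sellers' marginal cost at q' = 68: 122 + 0.15·68 = 132.2.
Δq = 145 − 68 = 77; wedge = 163 − 132.2 = 30.8.
Deadweight loss = ½ × 77 × 30.8 = €1185.80 thousand.

€1185.80 thousand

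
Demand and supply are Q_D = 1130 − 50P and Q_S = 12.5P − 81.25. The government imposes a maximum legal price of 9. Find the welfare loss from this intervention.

841.75

In inverse form: demand P = 22.6 − 0.02Q, supply P = 6.5 + 0.08Q.
Competitive equilibrium: 22.6 − 0.02Q = 6.5 + 0.08Q → Q* = 161, P* = 19.38.
At the ceiling P = 9, quantity supplied = (9 − 6.5)/0.08 = 31.25.
Willingness to pay at Q' = 31.25: 22.6 − 0.02·31.25 = 21.975.
ΔQ = 161 − 31.25 = 129.75; wedge = 21.975 − 9 = 12.975.
The triangle = ½ × 129.75 × 12.975 = 841.75.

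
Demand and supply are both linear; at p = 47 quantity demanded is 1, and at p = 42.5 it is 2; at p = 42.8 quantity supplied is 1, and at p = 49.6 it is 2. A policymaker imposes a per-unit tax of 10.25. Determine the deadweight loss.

Demand slope = (42.5 − 47)/(2 − 1) = −4.5, so p = 51.5 − 4.5q.
Supply slope = (49.6 − 42.8)/(2 − 1) = 6.8, so p = 36 + 6.8q.
Competitive equilibrium: 51.5 − 4.5q = 36 + 6.8q → q* = 1.3717, p* = 45.3274.
With the tax, the buyer price exceeds the seller price by 10.25: (51.5 − 4.5q) − (36 + 6.8q) = 10.25 → q' = 0.4646.
Δq = 1.3717 − 0.4646 = 0.9071; the wedge equals the tax, 10.25.
The triangle = ½ × 0.9071 × 10.25 = 4.65.

4.65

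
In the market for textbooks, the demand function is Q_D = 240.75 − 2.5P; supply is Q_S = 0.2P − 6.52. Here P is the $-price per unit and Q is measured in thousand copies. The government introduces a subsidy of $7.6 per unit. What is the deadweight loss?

$5.35 thousand

In inverse form: demand P = 96.3 − 0.4Q, supply P = 32.6 + 5Q.
Competitive equilibrium: 96.3 − 0.4Q = 32.6 + 5Q → Q* = 11.7963, P* = 91.5815.
The subsidy lowers effective supply by 7.6: P = 25 + 5Q.
New quantity: 96.3 − 0.4Q = 25 + 5Q → Q' = 13.2037.
Overproduction ΔQ = 13.2037 − 11.7963 = 1.4074; wedge = subsidy = 7.6.
Welfare loss = ½ × 1.4074 × 7.6 = $5.35 thousand.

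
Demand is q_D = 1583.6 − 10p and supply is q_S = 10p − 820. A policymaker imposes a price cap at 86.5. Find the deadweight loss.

In inverse form: demand p = 158.36 − 0.1q, supply p = 82 + 0.1q.
Competitive equilibrium: 158.36 − 0.1q = 82 + 0.1q → q* = 381.8, p* = 120.18.
At the ceiling p = 86.5, quantity supplied = (86.5 − 82)/0.1 = 45.
Willingness to pay at q' = 45: 158.36 − 0.1·45 = 153.86.
Δq = 381.8 − 45 = 336.8; wedge = 153.86 − 86.5 = 67.36.
The triangle = ½ × 336.8 × 67.36 = 11343.424.

11343.424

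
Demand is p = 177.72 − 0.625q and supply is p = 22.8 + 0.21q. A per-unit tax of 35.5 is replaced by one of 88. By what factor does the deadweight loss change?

Competitive equilibrium: 177.72 − 0.625q = 22.8 + 0.21q → q* = 185.5329, p* = 61.7619.
For a per-unit tax t: Δq = t/0.835, so DWL = ½·t·(t/0.835) = t²/1.67.
At t = 35.5: DWL = 754.641. At t = 88: DWL = 4637.126.
Ratio = (88/35.5)² = 6.145.

6.145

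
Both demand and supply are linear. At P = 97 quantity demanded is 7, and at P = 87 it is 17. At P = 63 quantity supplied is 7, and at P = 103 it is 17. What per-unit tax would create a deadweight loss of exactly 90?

Demand slope = (87 − 97)/(17 − 7) = −1, so P = 104 − Q.
Supply slope = (103 − 63)/(17 − 7) = 4, so P = 35 + 4Q.
Competitive equilibrium: 104 − Q = 35 + 4Q → Q* = 13.8, P* = 90.2.
A tax t gives ΔQ = t/5 and wedge t, so DWL = t²/10.
t²/10 = 90 → t² = 900 → t = 30.

30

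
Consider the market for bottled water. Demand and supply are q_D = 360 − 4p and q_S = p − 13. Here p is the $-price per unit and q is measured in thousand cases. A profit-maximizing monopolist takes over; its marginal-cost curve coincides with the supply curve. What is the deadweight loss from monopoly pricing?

$65.88 thousand

In inverse form: demand p = 90 − 0.25q, supply p = 13 + q.
Competitive equilibrium: 90 − 0.25q = 13 + q → q* = 61.6, p* = 74.6.
Marginal revenue: MR = 90 − 0.5q. Set MR = MC: 90 − 0.5q = 13 + q → q_m = 51.3333.
Price p_m = 90 − 0.25·51.3333 = 77.1667; MC(q_m) = 13 + 1·51.3333 = 64.3333.
Competitive q* = 61.6, so Δq = 10.2667; wedge = 77.1667 − 64.3333 = 12.8334.
Deadweight loss = ½ × 10.2667 × 12.8334 = $65.88 thousand.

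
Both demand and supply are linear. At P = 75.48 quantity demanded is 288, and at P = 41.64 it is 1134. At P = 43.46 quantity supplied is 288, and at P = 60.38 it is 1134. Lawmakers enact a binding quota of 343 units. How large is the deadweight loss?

6873.65

Demand slope = (41.64 − 75.48)/(1134 − 288) = −0.04, so P = 87 − 0.04Q.
Supply slope = (60.38 − 43.46)/(1134 − 288) = 0.02, so P = 37.7 + 0.02Q.
Competitive equilibrium: 87 − 0.04Q = 37.7 + 0.02Q → Q* = 821.6667, P* = 54.1333.
At Q = 343: demand price = 87 − 0.04·343 = 73.28; supply price = 37.7 + 0.02·343 = 44.56.
ΔQ = 821.6667 − 343 = 478.6667; wedge = 73.28 − 44.56 = 28.72.
DWL = ½ × 478.6667 × 28.72 = 6873.65.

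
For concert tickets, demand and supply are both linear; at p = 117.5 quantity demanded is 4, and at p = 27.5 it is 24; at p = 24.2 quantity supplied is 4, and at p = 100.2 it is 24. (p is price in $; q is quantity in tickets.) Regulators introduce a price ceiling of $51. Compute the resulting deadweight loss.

Demand slope = (27.5 − 117.5)/(24 − 4) = −4.5, so p = 135.5 − 4.5q.
Supply slope = (100.2 − 24.2)/(24 − 4) = 3.8, so p = 9 + 3.8q.
Competitive equilibrium: 135.5 − 4.5q = 9 + 3.8q → q* = 15.241, p* = 66.9157.
At the ceiling p = 51, quantity supplied = (51 − 9)/3.8 = 11.0526.
Willingness to pay at q' = 11.0526: 135.5 − 4.5·11.0526 = 85.7633.
Δq = 15.241 − 11.0526 = 4.1884; wedge = 85.7633 − 51 = 34.7633.
DWL = ½ × 4.1884 × 34.7633 = $72.80.

$72.80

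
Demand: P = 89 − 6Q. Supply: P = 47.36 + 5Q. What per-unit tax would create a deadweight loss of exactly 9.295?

14.3

Competitive equilibrium: 89 − 6Q = 47.36 + 5Q → Q* = 3.7855, P* = 66.2873.
A tax t gives ΔQ = t/11 and wedge t, so DWL = t²/22.
t²/22 = 9.295 → t² = 204.49 → t = 14.3.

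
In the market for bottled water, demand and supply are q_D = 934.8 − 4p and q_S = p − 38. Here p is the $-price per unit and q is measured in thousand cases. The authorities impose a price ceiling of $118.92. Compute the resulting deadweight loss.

In inverse form: demand p = 233.7 − 0.25q, supply p = 38 + q.
Competitive equilibrium: 233.7 − 0.25q = 38 + q → q* = 156.56, p* = 194.56.
At the ceiling p = 118.92, quantity supplied = (118.92 − 38)/1 = 80.92.
Willingness to pay at q' = 80.92: 233.7 − 0.25·80.92 = 213.47.
Δq = 156.56 − 80.92 = 75.64; wedge = 213.47 − 118.92 = 94.55.
The triangle = ½ × 75.64 × 94.55 = $3575.881 thousand.

$3575.881 thousand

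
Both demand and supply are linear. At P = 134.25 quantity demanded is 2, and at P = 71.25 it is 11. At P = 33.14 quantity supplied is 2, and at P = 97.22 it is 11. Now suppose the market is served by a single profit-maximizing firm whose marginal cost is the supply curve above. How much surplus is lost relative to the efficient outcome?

Demand slope = (71.25 − 134.25)/(11 − 2) = −7, so P = 148.25 − 7Q.
Supply slope = (97.22 − 33.14)/(11 − 2) = 7.12, so P = 18.9 + 7.12Q.
Competitive equilibrium: 148.25 − 7Q = 18.9 + 7.12Q → Q* = 9.16076, P* = 84.12465.
Marginal revenue: MR = 148.25 − 14Q. Set MR = MC: 148.25 − 14Q = 18.9 + 7.12Q → Q_m = 6.12453.
Price P_m = 148.25 − 7·6.12453 = 105.37829; MC(Q_m) = 18.9 + 7.12·6.12453 = 62.50665.
Competitive Q* = 9.16076, so ΔQ = 3.03623; wedge = 105.37829 − 62.50665 = 42.87164.
The triangle = ½ × 3.03623 × 42.87164 = 65.08.

65.08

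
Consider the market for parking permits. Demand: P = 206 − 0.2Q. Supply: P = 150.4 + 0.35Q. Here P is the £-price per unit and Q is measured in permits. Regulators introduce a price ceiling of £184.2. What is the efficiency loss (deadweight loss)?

£5.62

Competitive equilibrium: 206 − 0.2Q = 150.4 + 0.35Q → Q* = 101.0909, P* = 185.7818.
At the ceiling P = 184.2, quantity supplied = (184.2 − 150.4)/0.35 = 96.5714.
Willingness to pay at Q' = 96.5714: 206 − 0.2·96.5714 = 186.6857.
ΔQ = 101.0909 − 96.5714 = 4.5195; wedge = 186.6857 − 184.2 = 2.4857.
The triangle = ½ × 4.5195 × 2.4857 = £5.62.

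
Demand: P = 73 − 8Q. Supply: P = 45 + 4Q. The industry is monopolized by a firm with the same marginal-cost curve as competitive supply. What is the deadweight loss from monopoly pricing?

Competitive equilibrium: 73 − 8Q = 45 + 4Q → Q* = 2.3333, P* = 54.3333.
Marginal revenue: MR = 73 − 16Q. Set MR = MC: 73 − 16Q = 45 + 4Q → Q_m = 1.4.
Price P_m = 73 − 8·1.4 = 61.8; MC(Q_m) = 45 + 4·1.4 = 50.6.
Competitive Q* = 2.3333, so ΔQ = 0.9333; wedge = 61.8 − 50.6 = 11.2.
The triangle = ½ × 0.9333 × 11.2 = 5.23.

5.23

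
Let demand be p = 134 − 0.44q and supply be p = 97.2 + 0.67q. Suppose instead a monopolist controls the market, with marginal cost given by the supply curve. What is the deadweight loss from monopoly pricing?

49.16

Competitive equilibrium: 134 − 0.44q = 97.2 + 0.67q → q* = 33.1532, p* = 119.4126.
Marginal revenue: MR = 134 − 0.88q. Set MR = MC: 134 − 0.88q = 97.2 + 0.67q → q_m = 23.7419.
Price p_m = 134 − 0.44·23.7419 = 123.5536; MC(q_m) = 97.2 + 0.67·23.7419 = 113.1071.
Competitive q* = 33.1532, so Δq = 9.4113; wedge = 123.5536 − 113.1071 = 10.4465.
Deadweight loss = ½ × 9.4113 × 10.4465 = 49.16.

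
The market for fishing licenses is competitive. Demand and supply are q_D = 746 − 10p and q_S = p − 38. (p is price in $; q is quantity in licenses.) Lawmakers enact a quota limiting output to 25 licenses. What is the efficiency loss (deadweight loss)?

$37.64

In inverse form: demand p = 74.6 − 0.1q, supply p = 38 + q.
Competitive equilibrium: 74.6 − 0.1q = 38 + q → q* = 33.2727, p* = 71.2727.
At q = 25: demand price = 74.6 − 0.1·25 = 72.1; supply price = 38 + 1·25 = 63.
Δq = 33.2727 − 25 = 8.2727; wedge = 72.1 − 63 = 9.1.
DWL = ½ × 8.2727 × 9.1 = $37.64.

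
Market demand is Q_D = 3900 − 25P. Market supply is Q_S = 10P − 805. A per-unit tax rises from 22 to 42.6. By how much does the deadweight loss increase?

In inverse form: demand P = 156 − 0.04Q, supply P = 80.5 + 0.1Q.
Competitive equilibrium: 156 − 0.04Q = 80.5 + 0.1Q → Q* = 539.2857, P* = 134.4286.
For a per-unit tax t: ΔQ = t/0.14, so DWL = ½·t·(t/0.14) = t²/0.28.
At t = 22: DWL = 1728.5714. At t = 42.6: DWL = 6481.2857.
Increase = 6481.2857 − 1728.5714 = 4752.71.

4752.71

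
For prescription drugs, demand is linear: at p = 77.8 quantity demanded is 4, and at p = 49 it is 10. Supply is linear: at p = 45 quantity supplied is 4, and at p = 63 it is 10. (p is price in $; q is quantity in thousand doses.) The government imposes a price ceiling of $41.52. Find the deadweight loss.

Demand slope = (49 − 77.8)/(10 − 4) = −4.8, so p = 97 − 4.8q.
Supply slope = (63 − 45)/(10 − 4) = 3, so p = 33 + 3q.
Competitive equilibrium: 97 − 4.8q = 33 + 3q → q* = 8.2051, p* = 57.6154.
At the ceiling p = 41.52, quantity supplied = (41.52 − 33)/3 = 2.84.
Willingness to pay at q' = 2.84: 97 − 4.8·2.84 = 83.368.
Δq = 8.2051 − 2.84 = 5.3651; wedge = 83.368 − 41.52 = 41.848.
The triangle = ½ × 5.3651 × 41.848 = $112.26 thousand.

$112.26 thousand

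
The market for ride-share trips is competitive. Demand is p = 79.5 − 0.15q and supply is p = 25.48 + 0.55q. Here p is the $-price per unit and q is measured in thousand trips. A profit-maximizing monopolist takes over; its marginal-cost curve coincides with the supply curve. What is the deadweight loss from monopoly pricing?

Competitive equilibrium: 79.5 − 0.15q = 25.48 + 0.55q → q* = 77.1714, p* = 67.9243.
Marginal revenue: MR = 79.5 − 0.3q. Set MR = MC: 79.5 − 0.3q = 25.48 + 0.55q → q_m = 63.5529.
Price p_m = 79.5 − 0.15·63.5529 = 69.9671; MC(q_m) = 25.48 + 0.55·63.5529 = 60.4341.
Competitive q* = 77.1714, so Δq = 13.6185; wedge = 69.9671 − 60.4341 = 9.533.
Deadweight loss = ½ × 13.6185 × 9.533 = $64.91 thousand.

$64.91 thousand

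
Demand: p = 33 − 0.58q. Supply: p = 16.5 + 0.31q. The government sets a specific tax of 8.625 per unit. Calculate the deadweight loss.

Competitive equilibrium: 33 − 0.58q = 16.5 + 0.31q → q* = 18.5393, p* = 22.2472.
With the tax, the buyer price exceeds the seller price by 8.625: (33 − 0.58q) − (16.5 + 0.31q) = 8.625 → q' = 8.8483.
Δq = 18.5393 − 8.8483 = 9.691; the wedge equals the tax, 8.625.
Deadweight loss = ½ × 9.691 × 8.625 = 41.79.

41.79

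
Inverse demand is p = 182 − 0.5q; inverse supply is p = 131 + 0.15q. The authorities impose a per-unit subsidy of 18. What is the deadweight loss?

249.23

Competitive equilibrium: 182 − 0.5q = 131 + 0.15q → q* = 78.4615, p* = 142.7692.
The subsidy lowers effective supply by 18: p = 113 + 0.15q.
New quantity: 182 − 0.5q = 113 + 0.15q → q' = 106.1538.
Overproduction Δq = 106.1538 − 78.4615 = 27.6923; wedge = subsidy = 18.
Welfare loss = ½ × 27.6923 × 18 = 249.23.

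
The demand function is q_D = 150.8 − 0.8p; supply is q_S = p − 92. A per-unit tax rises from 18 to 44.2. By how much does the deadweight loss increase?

362.14

In inverse form: demand p = 188.5 − 1.25q, supply p = 92 + q.
Competitive equilibrium: 188.5 − 1.25q = 92 + q → q* = 42.8889, p* = 134.8889.
For a per-unit tax t: Δq = t/2.25, so DWL = ½·t·(t/2.25) = t²/4.5.
At t = 18: DWL = 72. At t = 44.2: DWL = 434.142.
Increase = 434.142 − 72 = 362.14.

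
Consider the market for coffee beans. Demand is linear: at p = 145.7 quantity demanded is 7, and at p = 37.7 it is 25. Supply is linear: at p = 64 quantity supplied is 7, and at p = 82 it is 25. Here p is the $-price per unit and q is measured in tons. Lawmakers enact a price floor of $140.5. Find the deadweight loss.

$408.60

Demand slope = (37.7 − 145.7)/(25 − 7) = −6, so p = 187.7 − 6q.
Supply slope = (82 − 64)/(25 − 7) = 1, so p = 57 + q.
Competitive equilibrium: 187.7 − 6q = 57 + q → q* = 18.6714, p* = 75.6714.
At the floor p = 140.5, quantity demanded = (187.7 − 140.5)/6 = 7.8667.
Sellers' marginal cost at q' = 7.8667: 57 + 1·7.8667 = 64.8667.
Δq = 18.6714 − 7.8667 = 10.8047; wedge = 140.5 − 64.8667 = 75.6333.
Deadweight loss = ½ × 10.8047 × 75.6333 = $408.60.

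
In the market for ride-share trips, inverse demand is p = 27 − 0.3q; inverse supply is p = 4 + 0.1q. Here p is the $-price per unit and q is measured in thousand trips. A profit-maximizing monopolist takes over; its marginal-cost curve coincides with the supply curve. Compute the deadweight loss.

Competitive equilibrium: 27 − 0.3q = 4 + 0.1q → q* = 57.5, p* = 9.75.
Marginal revenue: MR = 27 − 0.6q. Set MR = MC: 27 − 0.6q = 4 + 0.1q → q_m = 32.8571.
Price p_m = 27 − 0.3·32.8571 = 17.1429; MC(q_m) = 4 + 0.1·32.8571 = 7.2857.
Competitive q* = 57.5, so Δq = 24.6429; wedge = 17.1429 − 7.2857 = 9.8572.
The triangle = ½ × 24.6429 × 9.8572 = $121.45 thousand.

$121.45 thousand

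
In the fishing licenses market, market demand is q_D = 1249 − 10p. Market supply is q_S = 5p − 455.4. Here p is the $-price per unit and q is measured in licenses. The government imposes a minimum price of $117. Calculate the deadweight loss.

In inverse form: demand p = 124.9 − 0.1q, supply p = 91.08 + 0.2q.
Competitive equilibrium: 124.9 − 0.1q = 91.08 + 0.2q → q* = 112.7333, p* = 113.6267.
At the floor p = 117, quantity demanded = (124.9 − 117)/0.1 = 79.
Sellers' marginal cost at q' = 79: 91.08 + 0.2·79 = 106.88.
Δq = 112.7333 − 79 = 33.7333; wedge = 117 − 106.88 = 10.12.
Deadweight loss = ½ × 33.7333 × 10.12 = $170.69.

$170.69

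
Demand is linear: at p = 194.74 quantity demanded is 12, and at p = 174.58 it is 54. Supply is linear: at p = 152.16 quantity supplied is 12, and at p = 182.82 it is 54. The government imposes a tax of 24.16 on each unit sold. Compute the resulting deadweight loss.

241.20

Demand slope = (174.58 − 194.74)/(54 − 12) = −0.48, so p = 200.5 − 0.48q.
Supply slope = (182.82 − 152.16)/(54 − 12) = 0.73, so p = 143.4 + 0.73q.
Competitive equilibrium: 200.5 − 0.48q = 143.4 + 0.73q → q* = 47.1901, p* = 177.8488.
With the tax, the buyer price exceeds the seller price by 24.16: (200.5 − 0.48q) − (143.4 + 0.73q) = 24.16 → q' = 27.2231.
Δq = 47.1901 − 27.2231 = 19.967; the wedge equals the tax, 24.16.
Deadweight loss = ½ × 19.967 × 24.16 = 241.20.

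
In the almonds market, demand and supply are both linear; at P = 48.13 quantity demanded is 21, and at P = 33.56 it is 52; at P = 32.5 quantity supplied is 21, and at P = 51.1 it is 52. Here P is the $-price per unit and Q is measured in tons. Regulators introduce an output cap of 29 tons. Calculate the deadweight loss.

$23.36

Demand slope = (33.56 − 48.13)/(52 − 21) = −0.47, so P = 58 − 0.47Q.
Supply slope = (51.1 − 32.5)/(52 − 21) = 0.6, so P = 19.9 + 0.6Q.
Competitive equilibrium: 58 − 0.47Q = 19.9 + 0.6Q → Q* = 35.6075, P* = 41.2645.
At Q = 29: demand price = 58 − 0.47·29 = 44.37; supply price = 19.9 + 0.6·29 = 37.3.
ΔQ = 35.6075 − 29 = 6.6075; wedge = 44.37 − 37.3 = 7.07.
Welfare loss = ½ × 6.6075 × 7.07 = $23.36.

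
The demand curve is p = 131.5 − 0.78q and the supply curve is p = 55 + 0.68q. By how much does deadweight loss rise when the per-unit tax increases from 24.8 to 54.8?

Competitive equilibrium: 131.5 − 0.78q = 55 + 0.68q → q* = 52.3973, p* = 90.6301.
For a per-unit tax t: Δq = t/1.46, so DWL = ½·t·(t/1.46) = t²/2.92.
At t = 24.8: DWL = 210.63. At t = 54.8: DWL = 1028.438.
Increase = 1028.438 − 210.63 = 817.81.

817.81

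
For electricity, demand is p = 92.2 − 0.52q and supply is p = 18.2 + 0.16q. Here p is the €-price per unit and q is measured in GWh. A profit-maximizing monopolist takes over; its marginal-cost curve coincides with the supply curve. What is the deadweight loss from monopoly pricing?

€756.08

Competitive equilibrium: 92.2 − 0.52q = 18.2 + 0.16q → q* = 108.8235, p* = 35.6118.
Marginal revenue: MR = 92.2 − 1.04q. Set MR = MC: 92.2 − 1.04q = 18.2 + 0.16q → q_m = 61.6667.
Price p_m = 92.2 − 0.52·61.6667 = 60.1333; MC(q_m) = 18.2 + 0.16·61.6667 = 28.0667.
Competitive q* = 108.8235, so Δq = 47.1568; wedge = 60.1333 − 28.0667 = 32.0666.
DWL = ½ × 47.1568 × 32.0666 = €756.08.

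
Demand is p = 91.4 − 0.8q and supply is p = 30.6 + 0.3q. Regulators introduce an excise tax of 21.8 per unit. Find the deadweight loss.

216.02

Competitive equilibrium: 91.4 − 0.8q = 30.6 + 0.3q → q* = 55.2727, p* = 47.1818.
With the tax, the buyer price exceeds the seller price by 21.8: (91.4 − 0.8q) − (30.6 + 0.3q) = 21.8 → q' = 35.4545.
Δq = 55.2727 − 35.4545 = 19.8182; the wedge equals the tax, 21.8.
The triangle = ½ × 19.8182 × 21.8 = 216.02.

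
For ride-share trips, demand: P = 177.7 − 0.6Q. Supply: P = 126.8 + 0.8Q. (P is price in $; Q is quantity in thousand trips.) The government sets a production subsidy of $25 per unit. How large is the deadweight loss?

Competitive equilibrium: 177.7 − 0.6Q = 126.8 + 0.8Q → Q* = 36.35714, P* = 155.88571.
The subsidy lowers effective supply by 25: P = 101.8 + 0.8Q.
New quantity: 177.7 − 0.6Q = 101.8 + 0.8Q → Q' = 54.21429.
Overproduction ΔQ = 54.21429 − 36.35714 = 17.85715; wedge = subsidy = 25.
The triangle = ½ × 17.85715 × 25 = $223.21 thousand.

$223.21 thousand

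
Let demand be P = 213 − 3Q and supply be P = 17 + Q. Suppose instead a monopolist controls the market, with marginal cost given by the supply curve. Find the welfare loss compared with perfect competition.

Competitive equilibrium: 213 − 3Q = 17 + Q → Q* = 49, P* = 66.
Marginal revenue: MR = 213 − 6Q. Set MR = MC: 213 − 6Q = 17 + Q → Q_m = 28.
Price P_m = 213 − 3·28 = 129; MC(Q_m) = 17 + 1·28 = 45.
Competitive Q* = 49, so ΔQ = 21; wedge = 129 − 45 = 84.
The triangle = ½ × 21 × 84 = 882.

882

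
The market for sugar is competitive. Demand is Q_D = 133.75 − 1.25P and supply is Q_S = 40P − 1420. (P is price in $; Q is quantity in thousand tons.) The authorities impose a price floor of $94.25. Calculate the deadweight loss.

In inverse form: demand P = 107 − 0.8Q, supply P = 35.5 + 0.025Q.
Competitive equilibrium: 107 − 0.8Q = 35.5 + 0.025Q → Q* = 86.6667, P* = 37.6667.
At the floor P = 94.25, quantity demanded = (107 − 94.25)/0.8 = 15.9375.
Sellers' marginal cost at Q' = 15.9375: 35.5 + 0.025·15.9375 = 35.8984.
ΔQ = 86.6667 − 15.9375 = 70.7292; wedge = 94.25 − 35.8984 = 58.3516.
The triangle = ½ × 70.7292 × 58.3516 = $2063.58 thousand.

$2063.58 thousand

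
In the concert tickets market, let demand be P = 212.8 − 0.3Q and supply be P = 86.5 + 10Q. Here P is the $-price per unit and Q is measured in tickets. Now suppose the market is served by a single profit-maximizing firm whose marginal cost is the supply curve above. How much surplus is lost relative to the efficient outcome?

$0.62

Competitive equilibrium: 212.8 − 0.3Q = 86.5 + 10Q → Q* = 12.2621, P* = 209.1214.
Marginal revenue: MR = 212.8 − 0.6Q. Set MR = MC: 212.8 − 0.6Q = 86.5 + 10Q → Q_m = 11.9151.
Price P_m = 212.8 − 0.3·11.9151 = 209.2255; MC(Q_m) = 86.5 + 10·11.9151 = 205.651.
Competitive Q* = 12.2621, so ΔQ = 0.347; wedge = 209.2255 − 205.651 = 3.5745.
Deadweight loss = ½ × 0.347 × 3.5745 = $0.62.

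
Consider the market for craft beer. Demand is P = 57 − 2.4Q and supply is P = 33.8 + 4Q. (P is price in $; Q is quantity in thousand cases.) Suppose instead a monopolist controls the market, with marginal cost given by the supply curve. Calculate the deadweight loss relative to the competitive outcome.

Competitive equilibrium: 57 − 2.4Q = 33.8 + 4Q → Q* = 3.625, P* = 48.3.
Marginal revenue: MR = 57 − 4.8Q. Set MR = MC: 57 − 4.8Q = 33.8 + 4Q → Q_m = 2.6364.
Price P_m = 57 − 2.4·2.6364 = 50.6726; MC(Q_m) = 33.8 + 4·2.6364 = 44.3456.
Competitive Q* = 3.625, so ΔQ = 0.9886; wedge = 50.6726 − 44.3456 = 6.327.
Deadweight loss = ½ × 0.9886 × 6.327 = $3.13 thousand.

$3.13 thousand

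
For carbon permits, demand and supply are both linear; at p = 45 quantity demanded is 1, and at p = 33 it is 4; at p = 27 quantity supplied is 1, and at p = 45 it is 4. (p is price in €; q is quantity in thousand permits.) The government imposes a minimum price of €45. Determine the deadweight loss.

€16.20 thousand

Demand slope = (33 − 45)/(4 − 1) = −4, so p = 49 − 4q.
Supply slope = (45 − 27)/(4 − 1) = 6, so p = 21 + 6q.
Competitive equilibrium: 49 − 4q = 21 + 6q → q* = 2.8, p* = 37.8.
At the floor p = 45, quantity demanded = (49 − 45)/4 = 1.
Sellers' marginal cost at q' = 1: 21 + 6·1 = 27.
Δq = 2.8 − 1 = 1.8; wedge = 45 − 27 = 18.
DWL = ½ × 1.8 × 18 = €16.20 thousand.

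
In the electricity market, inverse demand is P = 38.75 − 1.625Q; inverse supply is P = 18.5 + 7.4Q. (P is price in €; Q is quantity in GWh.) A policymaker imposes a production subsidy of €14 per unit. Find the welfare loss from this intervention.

€10.86

Competitive equilibrium: 38.75 − 1.625Q = 18.5 + 7.4Q → Q* = 2.2438, P* = 35.1039.
The subsidy lowers effective supply by 14: P = 4.5 + 7.4Q.
New quantity: 38.75 − 1.625Q = 4.5 + 7.4Q → Q' = 3.795.
Overproduction ΔQ = 3.795 − 2.2438 = 1.5512; wedge = subsidy = 14.
The triangle = ½ × 1.5512 × 14 = €10.86.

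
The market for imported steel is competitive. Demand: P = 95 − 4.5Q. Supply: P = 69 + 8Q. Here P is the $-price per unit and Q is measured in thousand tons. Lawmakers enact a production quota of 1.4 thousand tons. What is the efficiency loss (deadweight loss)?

$2.89 thousand

Competitive equilibrium: 95 − 4.5Q = 69 + 8Q → Q* = 2.08, P* = 85.64.
At Q = 1.4: demand price = 95 − 4.5·1.4 = 88.7; supply price = 69 + 8·1.4 = 80.2.
ΔQ = 2.08 − 1.4 = 0.68; wedge = 88.7 − 80.2 = 8.5.
Welfare loss = ½ × 0.68 × 8.5 = $2.89 thousand.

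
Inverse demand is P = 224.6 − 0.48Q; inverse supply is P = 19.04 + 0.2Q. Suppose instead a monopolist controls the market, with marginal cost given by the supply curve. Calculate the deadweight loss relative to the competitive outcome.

5319.92

Competitive equilibrium: 224.6 − 0.48Q = 19.04 + 0.2Q → Q* = 302.29412, P* = 79.49882.
Marginal revenue: MR = 224.6 − 0.96Q. Set MR = MC: 224.6 − 0.96Q = 19.04 + 0.2Q → Q_m = 177.2069.
Price P_m = 224.6 − 0.48·177.2069 = 139.54069; MC(Q_m) = 19.04 + 0.2·177.2069 = 54.48138.
Competitive Q* = 302.29412, so ΔQ = 125.08722; wedge = 139.54069 − 54.48138 = 85.05931.
DWL = ½ × 125.08722 × 85.05931 = 5319.92.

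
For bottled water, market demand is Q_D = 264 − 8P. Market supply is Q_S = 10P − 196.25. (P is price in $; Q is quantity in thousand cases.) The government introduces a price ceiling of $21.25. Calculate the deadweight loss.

$209.90 thousand

In inverse form: demand P = 33 − 0.125Q, supply P = 19.625 + 0.1Q.
Competitive equilibrium: 33 − 0.125Q = 19.625 + 0.1Q → Q* = 59.4444, P* = 25.5694.
At the ceiling P = 21.25, quantity supplied = (21.25 − 19.625)/0.1 = 16.25.
Willingness to pay at Q' = 16.25: 33 − 0.125·16.25 = 30.9688.
ΔQ = 59.4444 − 16.25 = 43.1944; wedge = 30.9688 − 21.25 = 9.7188.
The triangle = ½ × 43.1944 × 9.7188 = $209.90 thousand.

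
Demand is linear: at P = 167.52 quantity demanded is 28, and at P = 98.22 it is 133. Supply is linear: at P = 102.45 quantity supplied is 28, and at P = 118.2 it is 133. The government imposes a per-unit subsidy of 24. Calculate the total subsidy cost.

3311.11

Demand slope = (98.22 − 167.52)/(133 − 28) = −0.66, so P = 186 − 0.66Q.
Supply slope = (118.2 − 102.45)/(133 − 28) = 0.15, so P = 98.25 + 0.15Q.
Competitive equilibrium: 186 − 0.66Q = 98.25 + 0.15Q → Q* = 108.3333, P* = 114.5.
The subsidy lowers effective supply by 24: P = 74.25 + 0.15Q.
New quantity: 186 − 0.66Q = 74.25 + 0.15Q → Q' = 137.963.
Total subsidy cost = 24 × 137.963 = 3311.11.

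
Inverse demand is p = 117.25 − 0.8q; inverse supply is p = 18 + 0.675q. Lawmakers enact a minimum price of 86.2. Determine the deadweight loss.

Competitive equilibrium: 117.25 − 0.8q = 18 + 0.675q → q* = 67.2881, p* = 63.4195.
At the floor p = 86.2, quantity demanded = (117.25 − 86.2)/0.8 = 38.8125.
Sellers' marginal cost at q' = 38.8125: 18 + 0.675·38.8125 = 44.1984.
Δq = 67.2881 − 38.8125 = 28.4756; wedge = 86.2 − 44.1984 = 42.0016.
The triangle = ½ × 28.4756 × 42.0016 = 598.01.

598.01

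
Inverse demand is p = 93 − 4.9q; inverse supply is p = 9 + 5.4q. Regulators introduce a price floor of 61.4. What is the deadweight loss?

15

Competitive equilibrium: 93 − 4.9q = 9 + 5.4q → q* = 8.15534, p* = 53.03883.
At the floor p = 61.4, quantity demanded = (93 − 61.4)/4.9 = 6.44898.
Sellers' marginal cost at q' = 6.44898: 9 + 5.4·6.44898 = 43.82449.
Δq = 8.15534 − 6.44898 = 1.70636; wedge = 61.4 − 43.82449 = 17.57551.
The triangle = ½ × 1.70636 × 17.57551 = 15.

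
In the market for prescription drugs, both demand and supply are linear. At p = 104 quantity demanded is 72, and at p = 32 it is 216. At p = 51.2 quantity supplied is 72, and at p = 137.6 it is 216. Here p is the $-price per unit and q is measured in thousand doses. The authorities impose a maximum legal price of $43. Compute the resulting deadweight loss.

Demand slope = (32 − 104)/(216 − 72) = −0.5, so p = 140 − 0.5q.
Supply slope = (137.6 − 51.2)/(216 − 72) = 0.6, so p = 8 + 0.6q.
Competitive equilibrium: 140 − 0.5q = 8 + 0.6q → q* = 120, p* = 80.
At the ceiling p = 43, quantity supplied = (43 − 8)/0.6 = 58.3333.
Willingness to pay at q' = 58.3333: 140 − 0.5·58.3333 = 110.8334.
Δq = 120 − 58.3333 = 61.6667; wedge = 110.8334 − 43 = 67.8334.
The triangle = ½ × 61.6667 × 67.8334 = $2091.53 thousand.

$2091.53 thousand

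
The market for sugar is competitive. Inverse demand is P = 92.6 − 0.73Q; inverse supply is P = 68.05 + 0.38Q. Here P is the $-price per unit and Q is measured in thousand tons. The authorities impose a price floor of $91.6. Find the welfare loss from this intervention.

$238.90 thousand

Competitive equilibrium: 92.6 − 0.73Q = 68.05 + 0.38Q → Q* = 22.1171, P* = 76.4545.
At the floor P = 91.6, quantity demanded = (92.6 − 91.6)/0.73 = 1.3699.
Sellers' marginal cost at Q' = 1.3699: 68.05 + 0.38·1.3699 = 68.5706.
ΔQ = 22.1171 − 1.3699 = 20.7472; wedge = 91.6 − 68.5706 = 23.0294.
Deadweight loss = ½ × 20.7472 × 23.0294 = $238.90 thousand.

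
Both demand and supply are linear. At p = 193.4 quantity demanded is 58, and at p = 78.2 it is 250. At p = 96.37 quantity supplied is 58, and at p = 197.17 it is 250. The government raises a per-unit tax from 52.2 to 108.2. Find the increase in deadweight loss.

3992.18

Demand slope = (78.2 − 193.4)/(250 − 58) = −0.6, so p = 228.2 − 0.6q.
Supply slope = (197.17 − 96.37)/(250 − 58) = 0.525, so p = 65.92 + 0.525q.
Competitive equilibrium: 228.2 − 0.6q = 65.92 + 0.525q → q* = 144.2489, p* = 141.6507.
For a per-unit tax t: Δq = t/1.125, so DWL = ½·t·(t/1.125) = t²/2.25.
At t = 52.2: DWL = 1211.04. At t = 108.2: DWL = 5203.218.
Increase = 5203.218 − 1211.04 = 3992.18.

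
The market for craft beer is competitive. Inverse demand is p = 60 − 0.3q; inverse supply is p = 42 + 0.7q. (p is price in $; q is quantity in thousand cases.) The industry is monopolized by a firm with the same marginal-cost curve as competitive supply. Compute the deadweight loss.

$8.63 thousand

Competitive equilibrium: 60 − 0.3q = 42 + 0.7q → q* = 18, p* = 54.6.
Marginal revenue: MR = 60 − 0.6q. Set MR = MC: 60 − 0.6q = 42 + 0.7q → q_m = 13.8462.
Price p_m = 60 − 0.3·13.8462 = 55.8461; MC(q_m) = 42 + 0.7·13.8462 = 51.6923.
Competitive q* = 18, so Δq = 4.1538; wedge = 55.8461 − 51.6923 = 4.1538.
DWL = ½ × 4.1538 × 4.1538 = $8.63 thousand.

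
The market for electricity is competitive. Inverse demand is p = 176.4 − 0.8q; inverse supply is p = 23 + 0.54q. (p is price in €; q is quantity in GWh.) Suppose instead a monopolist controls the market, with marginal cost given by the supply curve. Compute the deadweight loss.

Competitive equilibrium: 176.4 − 0.8q = 23 + 0.54q → q* = 114.4776, p* = 84.8179.
Marginal revenue: MR = 176.4 − 1.6q. Set MR = MC: 176.4 − 1.6q = 23 + 0.54q → q_m = 71.6822.
Price p_m = 176.4 − 0.8·71.6822 = 119.0542; MC(q_m) = 23 + 0.54·71.6822 = 61.7084.
Competitive q* = 114.4776, so Δq = 42.7954; wedge = 119.0542 − 61.7084 = 57.3458.
Deadweight loss = ½ × 42.7954 × 57.3458 = €1227.07.

€1227.07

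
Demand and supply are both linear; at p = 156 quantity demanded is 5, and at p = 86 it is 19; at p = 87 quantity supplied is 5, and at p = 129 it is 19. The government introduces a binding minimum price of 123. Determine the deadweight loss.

Demand slope = (86 − 156)/(19 − 5) = −5, so p = 181 − 5q.
Supply slope = (129 − 87)/(19 − 5) = 3, so p = 72 + 3q.
Competitive equilibrium: 181 − 5q = 72 + 3q → q* = 13.625, p* = 112.875.
At the floor p = 123, quantity demanded = (181 − 123)/5 = 11.6.
Sellers' marginal cost at q' = 11.6: 72 + 3·11.6 = 106.8.
Δq = 13.625 − 11.6 = 2.025; wedge = 123 − 106.8 = 16.2.
Welfare loss = ½ × 2.025 × 16.2 = 16.40.

16.40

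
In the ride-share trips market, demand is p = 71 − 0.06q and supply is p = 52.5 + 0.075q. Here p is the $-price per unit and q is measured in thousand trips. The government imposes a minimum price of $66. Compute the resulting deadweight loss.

$194.68 thousand

Competitive equilibrium: 71 − 0.06q = 52.5 + 0.075q → q* = 137.037, p* = 62.7778.
At the floor p = 66, quantity demanded = (71 − 66)/0.06 = 83.3333.
Sellers' marginal cost at q' = 83.3333: 52.5 + 0.075·83.3333 = 58.75.
Δq = 137.037 − 83.3333 = 53.7037; wedge = 66 − 58.75 = 7.25.
The triangle = ½ × 53.7037 × 7.25 = $194.68 thousand.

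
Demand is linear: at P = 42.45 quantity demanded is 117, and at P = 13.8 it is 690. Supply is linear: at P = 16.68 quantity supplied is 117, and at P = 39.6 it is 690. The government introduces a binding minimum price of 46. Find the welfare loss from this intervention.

5745.92

Demand slope = (13.8 − 42.45)/(690 − 117) = −0.05, so P = 48.3 − 0.05Q.
Supply slope = (39.6 − 16.68)/(690 − 117) = 0.04, so P = 12 + 0.04Q.
Competitive equilibrium: 48.3 − 0.05Q = 12 + 0.04Q → Q* = 403.3333, P* = 28.1333.
At the floor P = 46, quantity demanded = (48.3 − 46)/0.05 = 46.
Sellers' marginal cost at Q' = 46: 12 + 0.04·46 = 13.84.
ΔQ = 403.3333 − 46 = 357.3333; wedge = 46 − 13.84 = 32.16.
Deadweight loss = ½ × 357.3333 × 32.16 = 5745.92.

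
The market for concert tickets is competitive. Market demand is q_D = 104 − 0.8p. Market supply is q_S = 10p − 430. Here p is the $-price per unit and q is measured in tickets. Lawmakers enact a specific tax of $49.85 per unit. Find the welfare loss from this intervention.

$920.38

In inverse form: demand p = 130 − 1.25q, supply p = 43 + 0.1q.
Competitive equilibrium: 130 − 1.25q = 43 + 0.1q → q* = 64.4444, p* = 49.4444.
With the tax, the buyer price exceeds the seller price by 49.85: (130 − 1.25q) − (43 + 0.1q) = 49.85 → q' = 27.5185.
Δq = 64.4444 − 27.5185 = 36.9259; the wedge equals the tax, 49.85.
DWL = ½ × 36.9259 × 49.85 = $920.38.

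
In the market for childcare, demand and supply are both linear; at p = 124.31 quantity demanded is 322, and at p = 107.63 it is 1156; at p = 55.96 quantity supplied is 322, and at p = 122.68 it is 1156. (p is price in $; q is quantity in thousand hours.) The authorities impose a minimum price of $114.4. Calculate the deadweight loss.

$1767.20 thousand

Demand slope = (107.63 − 124.31)/(1156 − 322) = −0.02, so p = 130.75 − 0.02q.
Supply slope = (122.68 − 55.96)/(1156 − 322) = 0.08, so p = 30.2 + 0.08q.
Competitive equilibrium: 130.75 − 0.02q = 30.2 + 0.08q → q* = 1005.5, p* = 110.64.
At the floor p = 114.4, quantity demanded = (130.75 − 114.4)/0.02 = 817.5.
Sellers' marginal cost at q' = 817.5: 30.2 + 0.08·817.5 = 95.6.
Δq = 1005.5 − 817.5 = 188; wedge = 114.4 − 95.6 = 18.8.
Deadweight loss = ½ × 188 × 18.8 = $1767.20 thousand.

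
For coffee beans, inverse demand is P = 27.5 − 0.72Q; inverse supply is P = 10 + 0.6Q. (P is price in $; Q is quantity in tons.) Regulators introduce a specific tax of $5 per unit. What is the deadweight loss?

Competitive equilibrium: 27.5 − 0.72Q = 10 + 0.6Q → Q* = 13.2576, P* = 17.9545.
With the tax, the buyer price exceeds the seller price by 5: (27.5 − 0.72Q) − (10 + 0.6Q) = 5 → Q' = 9.4697.
ΔQ = 13.2576 − 9.4697 = 3.7879; the wedge equals the tax, 5.
The triangle = ½ × 3.7879 × 5 = $9.47.

$9.47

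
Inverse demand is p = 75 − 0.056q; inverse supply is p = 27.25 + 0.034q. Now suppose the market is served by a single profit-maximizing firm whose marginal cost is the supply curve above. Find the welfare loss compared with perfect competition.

1863.57

Competitive equilibrium: 75 − 0.056q = 27.25 + 0.034q → q* = 530.55556, p* = 45.28889.
Marginal revenue: MR = 75 − 0.112q. Set MR = MC: 75 − 0.112q = 27.25 + 0.034q → q_m = 327.05479.
Price p_m = 75 − 0.056·327.05479 = 56.68493; MC(q_m) = 27.25 + 0.034·327.05479 = 38.36986.
Competitive q* = 530.55556, so Δq = 203.50077; wedge = 56.68493 − 38.36986 = 18.31507.
DWL = ½ × 203.50077 × 18.31507 = 1863.57.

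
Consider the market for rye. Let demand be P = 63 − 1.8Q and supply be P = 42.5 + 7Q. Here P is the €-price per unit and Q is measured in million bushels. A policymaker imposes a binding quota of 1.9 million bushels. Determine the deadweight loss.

Competitive equilibrium: 63 − 1.8Q = 42.5 + 7Q → Q* = 2.3295, P* = 58.8068.
At Q = 1.9: demand price = 63 − 1.8·1.9 = 59.58; supply price = 42.5 + 7·1.9 = 55.8.
ΔQ = 2.3295 − 1.9 = 0.4295; wedge = 59.58 − 55.8 = 3.78.
The triangle = ½ × 0.4295 × 3.78 = €0.81 million.

€0.81 million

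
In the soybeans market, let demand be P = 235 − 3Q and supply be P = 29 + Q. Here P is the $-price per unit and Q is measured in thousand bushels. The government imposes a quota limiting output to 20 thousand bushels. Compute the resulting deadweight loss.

Competitive equilibrium: 235 − 3Q = 29 + Q → Q* = 51.5, P* = 80.5.
At Q = 20: demand price = 235 − 3·20 = 175; supply price = 29 + 1·20 = 49.
ΔQ = 51.5 − 20 = 31.5; wedge = 175 − 49 = 126.
DWL = ½ × 31.5 × 126 = $1984.50 thousand.

$1984.50 thousand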